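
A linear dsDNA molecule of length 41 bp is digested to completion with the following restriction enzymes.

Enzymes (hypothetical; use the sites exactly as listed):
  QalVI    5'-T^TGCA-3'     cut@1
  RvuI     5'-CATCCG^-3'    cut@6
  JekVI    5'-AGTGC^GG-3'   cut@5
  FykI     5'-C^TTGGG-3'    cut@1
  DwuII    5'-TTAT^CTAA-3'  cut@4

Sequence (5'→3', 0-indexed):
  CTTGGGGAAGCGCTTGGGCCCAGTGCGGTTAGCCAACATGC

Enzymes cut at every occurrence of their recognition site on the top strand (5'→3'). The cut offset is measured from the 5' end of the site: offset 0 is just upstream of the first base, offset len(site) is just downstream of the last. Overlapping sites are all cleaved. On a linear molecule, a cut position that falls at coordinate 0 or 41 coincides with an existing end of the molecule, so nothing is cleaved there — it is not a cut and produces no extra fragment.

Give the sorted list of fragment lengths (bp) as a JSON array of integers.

Site scan:
  QalVI (TTGCA, off=1): no sites
  RvuI (CATCCG, off=6): no sites
  JekVI (AGTGCGG, off=5): starts [21] → cuts [26]
  FykI (CTTGGG, off=1): starts [0, 12] → cuts [1, 13]
  DwuII (TTATCTAA, off=4): no sites

Pooled cuts: [1, 13, 26]

Fragments:
  [0,1): 1 bp
  [1,13): 12 bp
  [13,26): 13 bp
  [26,41): 15 bp

[1,12,13,15]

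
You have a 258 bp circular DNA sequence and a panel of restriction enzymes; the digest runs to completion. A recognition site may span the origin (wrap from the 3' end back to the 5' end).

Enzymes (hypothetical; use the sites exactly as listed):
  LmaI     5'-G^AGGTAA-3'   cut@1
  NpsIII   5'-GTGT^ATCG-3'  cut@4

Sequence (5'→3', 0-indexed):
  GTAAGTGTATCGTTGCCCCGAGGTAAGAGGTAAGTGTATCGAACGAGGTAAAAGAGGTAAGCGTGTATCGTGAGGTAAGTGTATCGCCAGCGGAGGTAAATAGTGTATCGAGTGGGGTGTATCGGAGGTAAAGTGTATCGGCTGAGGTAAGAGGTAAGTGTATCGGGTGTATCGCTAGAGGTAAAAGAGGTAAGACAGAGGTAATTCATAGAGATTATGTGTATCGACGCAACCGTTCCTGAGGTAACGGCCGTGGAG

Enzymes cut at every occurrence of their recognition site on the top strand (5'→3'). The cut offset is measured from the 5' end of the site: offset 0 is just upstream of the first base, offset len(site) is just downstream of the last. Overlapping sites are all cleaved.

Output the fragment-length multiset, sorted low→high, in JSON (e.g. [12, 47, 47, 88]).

Per-enzyme occurrences:
  LmaI (GAGGTAA, off=1): starts [19, 26, 44, 53, 71, 92, 124, 143, 150, 177, 186, 197, 240, 255] → cuts [20, 27, 45, 54, 72, 93, 125, 144, 151, 178, 187, 198, 241, 256]
  NpsIII (GTGTATCG, off=4): starts [4, 33, 62, 78, 102, 116, 132, 157, 166, 218] → cuts [8, 37, 66, 82, 106, 120, 136, 161, 170, 222]

All cut coordinates (distinct, sorted): [8, 20, 27, 37, 45, 54, 66, 72, 82, 93, 106, 120, 125, 136, 144, 151, 161, 170, 178, 187, 198, 222, 241, 256]

Fragment lengths:
  8→20: 12 bp
  20→27: 7 bp
  27→37: 10 bp
  37→45: 8 bp
  45→54: 9 bp
  54→66: 12 bp
  66→72: 6 bp
  72→82: 10 bp
  82→93: 11 bp
  93→106: 13 bp
  106→120: 14 bp
  120→125: 5 bp
  125→136: 11 bp
  136→144: 8 bp
  144→151: 7 bp
  151→161: 10 bp
  161→170: 9 bp
  170→178: 8 bp
  178→187: 9 bp
  187→198: 11 bp
  198→222: 24 bp
  222→241: 19 bp
  241→256: 15 bp
  256→8 (wrap): 258-256+8 = 10 bp

[5,6,7,7,8,8,8,9,9,9,10,10,10,10,11,11,11,12,12,13,14,15,19,24]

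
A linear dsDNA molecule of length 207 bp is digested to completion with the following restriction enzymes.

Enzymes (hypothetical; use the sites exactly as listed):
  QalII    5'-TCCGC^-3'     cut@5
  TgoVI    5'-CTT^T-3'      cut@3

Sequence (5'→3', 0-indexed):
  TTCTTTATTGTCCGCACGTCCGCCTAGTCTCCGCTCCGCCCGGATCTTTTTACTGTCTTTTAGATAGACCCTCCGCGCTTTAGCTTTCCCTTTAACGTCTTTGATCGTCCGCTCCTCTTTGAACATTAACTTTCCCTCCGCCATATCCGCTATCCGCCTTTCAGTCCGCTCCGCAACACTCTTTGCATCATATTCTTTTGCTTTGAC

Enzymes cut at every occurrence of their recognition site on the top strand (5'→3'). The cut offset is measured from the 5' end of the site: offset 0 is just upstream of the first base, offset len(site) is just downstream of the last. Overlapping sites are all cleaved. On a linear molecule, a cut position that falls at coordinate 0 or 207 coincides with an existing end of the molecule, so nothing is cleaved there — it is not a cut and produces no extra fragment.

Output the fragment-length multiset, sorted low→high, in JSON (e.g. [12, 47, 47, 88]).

Site scan:
  QalII (TCCGC, off=5): starts [10, 18, 29, 34, 71, 107, 136, 145, 152, 164, 169] → cuts [15, 23, 34, 39, 76, 112, 141, 150, 157, 169, 174]
  TgoVI (CTTT, off=3): starts [2, 45, 56, 77, 83, 89, 98, 116, 129, 157, 180, 194, 200] → cuts [5, 48, 59, 80, 86, 92, 101, 119, 132, 160, 183, 197, 203]

All cut coordinates (distinct, sorted): [5, 15, 23, 34, 39, 48, 59, 76, 80, 86, 92, 101, 112, 119, 132, 141, 150, 157, 160, 169, 174, 183, 197, 203]

Fragment lengths:
  [0,5): 5 bp
  [5,15): 10 bp
  [15,23): 8 bp
  [23,34): 11 bp
  [34,39): 5 bp
  [39,48): 9 bp
  [48,59): 11 bp
  [59,76): 17 bp
  [76,80): 4 bp
  [80,86): 6 bp
  [86,92): 6 bp
  [92,101): 9 bp
  [101,112): 11 bp
  [112,119): 7 bp
  [119,132): 13 bp
  [132,141): 9 bp
  [141,150): 9 bp
  [150,157): 7 bp
  [157,160): 3 bp
  [160,169): 9 bp
  [169,174): 5 bp
  [174,183): 9 bp
  [183,197): 14 bp
  [197,203): 6 bp
  [203,207): 4 bp

[3,4,4,5,5,5,6,6,6,7,7,8,9,9,9,9,9,9,10,11,11,11,13,14,17]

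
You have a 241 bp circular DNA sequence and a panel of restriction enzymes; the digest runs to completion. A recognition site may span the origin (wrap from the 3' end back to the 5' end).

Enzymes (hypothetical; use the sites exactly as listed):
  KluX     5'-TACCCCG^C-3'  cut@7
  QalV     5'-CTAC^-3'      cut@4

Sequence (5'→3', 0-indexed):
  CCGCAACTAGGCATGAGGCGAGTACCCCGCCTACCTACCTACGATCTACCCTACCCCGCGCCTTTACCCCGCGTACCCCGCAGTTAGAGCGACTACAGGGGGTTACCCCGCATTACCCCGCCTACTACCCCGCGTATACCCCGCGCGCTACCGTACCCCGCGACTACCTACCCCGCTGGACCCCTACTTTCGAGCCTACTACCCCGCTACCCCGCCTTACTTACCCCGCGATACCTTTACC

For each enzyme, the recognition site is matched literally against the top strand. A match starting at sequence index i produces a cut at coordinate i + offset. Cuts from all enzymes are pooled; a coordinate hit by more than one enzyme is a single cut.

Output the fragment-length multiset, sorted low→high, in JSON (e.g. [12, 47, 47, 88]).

Scan for sites:
  KluX TACCCCGC/7: at [22, 51, 64, 73, 103, 113, 125, 136, 153, 168, 199, 207, 221, 237] ⇒ [3, 29, 58, 71, 80, 110, 120, 132, 143, 160, 175, 206, 214, 228]
  QalV CTAC/4: at [30, 34, 38, 45, 50, 92, 121, 124, 147, 163, 167, 183, 195, 198, 206] ⇒ [34, 38, 42, 49, 54, 96, 125, 128, 151, 167, 171, 187, 199, 202, 210]

All cut coordinates (distinct, sorted): [3, 29, 34, 38, 42, 49, 54, 58, 71, 80, 96, 110, 120, 125, 128, 132, 143, 151, 160, 167, 171, 175, 187, 199, 202, 206, 210, 214, 228]

Fragments:
  3→29: 26 bp
  29→34: 5 bp
  34→38: 4 bp
  38→42: 4 bp
  42→49: 7 bp
  49→54: 5 bp
  54→58: 4 bp
  58→71: 13 bp
  71→80: 9 bp
  80→96: 16 bp
  96→110: 14 bp
  110→120: 10 bp
  120→125: 5 bp
  125→128: 3 bp
  128→132: 4 bp
  132→143: 11 bp
  143→151: 8 bp
  151→160: 9 bp
  160→167: 7 bp
  167→171: 4 bp
  171→175: 4 bp
  175→187: 12 bp
  187→199: 12 bp
  199→202: 3 bp
  202→206: 4 bp
  206→210: 4 bp
  210→214: 4 bp
  214→228: 14 bp
  228→3 (wrap): 241-228+3 = 16 bp

[3,3,4,4,4,4,4,4,4,4,4,5,5,5,7,7,8,9,9,10,11,12,12,13,14,14,16,16,26]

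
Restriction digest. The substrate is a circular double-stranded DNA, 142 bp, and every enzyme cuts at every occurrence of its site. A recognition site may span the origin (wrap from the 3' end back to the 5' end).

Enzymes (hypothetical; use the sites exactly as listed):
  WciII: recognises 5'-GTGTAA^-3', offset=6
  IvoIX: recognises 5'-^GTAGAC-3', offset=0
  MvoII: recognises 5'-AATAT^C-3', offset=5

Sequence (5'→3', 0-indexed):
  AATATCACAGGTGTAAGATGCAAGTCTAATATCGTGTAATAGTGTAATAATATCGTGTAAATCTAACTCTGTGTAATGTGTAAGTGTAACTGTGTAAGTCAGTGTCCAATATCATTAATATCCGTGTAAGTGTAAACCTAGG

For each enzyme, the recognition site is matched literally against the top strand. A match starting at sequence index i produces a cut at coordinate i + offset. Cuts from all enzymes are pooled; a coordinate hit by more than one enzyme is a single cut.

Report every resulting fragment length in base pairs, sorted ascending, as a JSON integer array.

[6,6,6,7,7,7,8,8,8,9,11,12,15,16,16]

Scan for sites:
  WciII GTGTAA/6: at [10, 33, 41, 54, 70, 77, 83, 91, 123, 129] ⇒ [16, 39, 47, 60, 76, 83, 89, 97, 129, 135]
  IvoIX (GTAGAC, off=0): no sites
  MvoII AATATC/5: at [0, 27, 48, 107, 116] ⇒ [5, 32, 53, 112, 121]

All cut coordinates (distinct, sorted): [5, 16, 32, 39, 47, 53, 60, 76, 83, 89, 97, 112, 121, 129, 135]

Fragments:
  5→16: 11 bp
  16→32: 16 bp
  32→39: 7 bp
  39→47: 8 bp
  47→53: 6 bp
  53→60: 7 bp
  60→76: 16 bp
  76→83: 7 bp
  83→89: 6 bp
  89→97: 8 bp
  97→112: 15 bp
  112→121: 9 bp
  121→129: 8 bp
  129→135: 6 bp
  135→5 (wrap): 142-135+5 = 12 bp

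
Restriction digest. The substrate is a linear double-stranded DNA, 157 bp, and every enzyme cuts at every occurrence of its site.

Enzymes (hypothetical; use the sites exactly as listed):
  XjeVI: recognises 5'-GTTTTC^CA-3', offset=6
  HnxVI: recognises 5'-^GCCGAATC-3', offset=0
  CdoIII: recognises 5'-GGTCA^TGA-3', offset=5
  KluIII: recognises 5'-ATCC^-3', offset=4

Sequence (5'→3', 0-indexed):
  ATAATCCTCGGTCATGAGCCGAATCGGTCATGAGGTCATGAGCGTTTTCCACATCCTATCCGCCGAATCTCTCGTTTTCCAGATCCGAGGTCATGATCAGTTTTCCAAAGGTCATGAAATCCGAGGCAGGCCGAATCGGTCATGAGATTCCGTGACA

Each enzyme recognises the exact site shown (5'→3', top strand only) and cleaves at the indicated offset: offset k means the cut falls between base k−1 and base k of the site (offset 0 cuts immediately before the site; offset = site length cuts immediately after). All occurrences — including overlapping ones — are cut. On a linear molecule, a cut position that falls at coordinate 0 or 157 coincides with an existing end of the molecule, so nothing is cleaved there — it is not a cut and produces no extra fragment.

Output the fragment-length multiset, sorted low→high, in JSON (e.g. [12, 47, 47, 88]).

Site scan:
  XjeVI (GTTTTCCA, off=6): starts [43, 73, 99] → cuts [49, 79, 105]
  HnxVI (GCCGAATC, off=0): starts [17, 61, 129] → cuts [17, 61, 129]
  CdoIII (GGTCATGA, off=5): starts [9, 25, 33, 88, 109, 137] → cuts [14, 30, 38, 93, 114, 142]
  KluIII (ATCC, off=4): starts [3, 52, 57, 82, 118] → cuts [7, 56, 61, 86, 122]

All cut coordinates (distinct, sorted): [7, 14, 17, 30, 38, 49, 56, 61, 79, 86, 93, 105, 114, 122, 129, 142]

Fragments:
  [0,7): 7 bp
  [7,14): 7 bp
  [14,17): 3 bp
  [17,30): 13 bp
  [30,38): 8 bp
  [38,49): 11 bp
  [49,56): 7 bp
  [56,61): 5 bp
  [61,79): 18 bp
  [79,86): 7 bp
  [86,93): 7 bp
  [93,105): 12 bp
  [105,114): 9 bp
  [114,122): 8 bp
  [122,129): 7 bp
  [129,142): 13 bp
  [142,157): 15 bp

[3,5,7,7,7,7,7,7,8,8,9,11,12,13,13,15,18]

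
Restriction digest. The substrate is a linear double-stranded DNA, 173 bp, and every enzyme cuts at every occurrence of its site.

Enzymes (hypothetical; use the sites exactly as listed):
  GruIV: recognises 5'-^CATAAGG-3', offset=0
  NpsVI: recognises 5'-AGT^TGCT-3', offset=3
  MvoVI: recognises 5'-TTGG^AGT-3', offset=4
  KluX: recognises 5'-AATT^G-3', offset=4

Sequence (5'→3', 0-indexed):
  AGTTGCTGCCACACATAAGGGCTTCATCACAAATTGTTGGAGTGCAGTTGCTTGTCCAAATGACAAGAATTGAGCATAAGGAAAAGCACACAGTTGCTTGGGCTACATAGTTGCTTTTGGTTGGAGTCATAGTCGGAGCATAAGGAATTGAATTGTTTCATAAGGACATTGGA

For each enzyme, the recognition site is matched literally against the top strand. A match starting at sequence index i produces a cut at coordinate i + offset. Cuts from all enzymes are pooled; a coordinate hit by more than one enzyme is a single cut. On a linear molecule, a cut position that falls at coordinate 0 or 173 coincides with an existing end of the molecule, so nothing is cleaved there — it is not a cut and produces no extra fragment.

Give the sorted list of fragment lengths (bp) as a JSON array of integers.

[3,3,4,5,5,8,10,11,13,14,15,17,20,22,23]

Scan for sites:
  GruIV CATAAGG/0: at [13, 74, 138, 158] ⇒ [13, 74, 138, 158]
  NpsVI AGTTGCT/3: at [0, 45, 91, 108] ⇒ [3, 48, 94, 111]
  MvoVI TTGGAGT/4: at [36, 120] ⇒ [40, 124]
  KluX AATTG/4: at [31, 67, 145, 150] ⇒ [35, 71, 149, 154]

Pooled cuts: [3, 13, 35, 40, 48, 71, 74, 94, 111, 124, 138, 149, 154, 158]

Fragments:
  [0,3): 3 bp
  [3,13): 10 bp
  [13,35): 22 bp
  [35,40): 5 bp
  [40,48): 8 bp
  [48,71): 23 bp
  [71,74): 3 bp
  [74,94): 20 bp
  [94,111): 17 bp
  [111,124): 13 bp
  [124,138): 14 bp
  [138,149): 11 bp
  [149,154): 5 bp
  [154,158): 4 bp
  [158,173): 15 bp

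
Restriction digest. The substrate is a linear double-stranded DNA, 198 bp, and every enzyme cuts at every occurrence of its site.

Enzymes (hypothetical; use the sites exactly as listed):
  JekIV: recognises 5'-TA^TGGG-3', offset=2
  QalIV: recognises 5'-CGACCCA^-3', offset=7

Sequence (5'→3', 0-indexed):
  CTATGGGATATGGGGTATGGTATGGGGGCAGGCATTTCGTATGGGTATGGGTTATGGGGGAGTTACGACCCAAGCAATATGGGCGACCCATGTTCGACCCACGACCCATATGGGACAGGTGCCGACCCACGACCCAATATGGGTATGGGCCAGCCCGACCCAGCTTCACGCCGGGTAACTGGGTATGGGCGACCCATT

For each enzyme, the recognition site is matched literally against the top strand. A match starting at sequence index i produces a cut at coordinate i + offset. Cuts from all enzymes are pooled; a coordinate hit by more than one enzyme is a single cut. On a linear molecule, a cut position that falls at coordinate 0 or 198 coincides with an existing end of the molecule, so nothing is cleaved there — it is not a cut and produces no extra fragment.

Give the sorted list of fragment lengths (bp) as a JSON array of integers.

Site scan:
  JekIV TATGGG/2: at [1, 8, 20, 39, 45, 52, 77, 108, 137, 143, 183] ⇒ [3, 10, 22, 41, 47, 54, 79, 110, 139, 145, 185]
  QalIV CGACCCA/7: at [65, 83, 94, 101, 122, 129, 155, 189] ⇒ [72, 90, 101, 108, 129, 136, 162, 196]

Pooled cuts: [3, 10, 22, 41, 47, 54, 72, 79, 90, 101, 108, 110, 129, 136, 139, 145, 162, 185, 196]

Fragment lengths:
  [0,3): 3 bp
  [3,10): 7 bp
  [10,22): 12 bp
  [22,41): 19 bp
  [41,47): 6 bp
  [47,54): 7 bp
  [54,72): 18 bp
  [72,79): 7 bp
  [79,90): 11 bp
  [90,101): 11 bp
  [101,108): 7 bp
  [108,110): 2 bp
  [110,129): 19 bp
  [129,136): 7 bp
  [136,139): 3 bp
  [139,145): 6 bp
  [145,162): 17 bp
  [162,185): 23 bp
  [185,196): 11 bp
  [196,198): 2 bp

[2,2,3,3,6,6,7,7,7,7,7,11,11,11,12,17,18,19,19,23]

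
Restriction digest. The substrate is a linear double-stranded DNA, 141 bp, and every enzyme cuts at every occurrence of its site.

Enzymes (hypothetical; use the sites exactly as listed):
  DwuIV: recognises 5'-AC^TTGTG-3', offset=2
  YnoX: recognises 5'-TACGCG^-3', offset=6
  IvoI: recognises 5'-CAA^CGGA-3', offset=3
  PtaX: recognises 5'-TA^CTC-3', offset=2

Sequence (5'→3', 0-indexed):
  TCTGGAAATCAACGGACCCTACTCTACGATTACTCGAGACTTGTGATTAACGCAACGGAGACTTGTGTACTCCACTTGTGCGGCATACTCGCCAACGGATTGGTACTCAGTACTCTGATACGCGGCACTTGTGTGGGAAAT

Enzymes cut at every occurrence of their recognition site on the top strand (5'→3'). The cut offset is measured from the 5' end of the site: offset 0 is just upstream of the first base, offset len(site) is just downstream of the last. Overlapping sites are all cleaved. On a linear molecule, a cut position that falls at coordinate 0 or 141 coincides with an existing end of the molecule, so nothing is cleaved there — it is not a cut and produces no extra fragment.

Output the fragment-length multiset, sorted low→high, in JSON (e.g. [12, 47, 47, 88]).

[4,6,7,7,7,8,8,9,10,11,12,12,12,13,15]

Site scan:
  DwuIV ACTTGTG/2: at [38, 60, 73, 126] ⇒ [40, 62, 75, 128]
  YnoX TACGCG/6: at [118] ⇒ [124]
  IvoI CAACGGA/3: at [9, 52, 92] ⇒ [12, 55, 95]
  PtaX TACTC/2: at [19, 30, 67, 85, 103, 110] ⇒ [21, 32, 69, 87, 105, 112]

Pooled cuts: [12, 21, 32, 40, 55, 62, 69, 75, 87, 95, 105, 112, 124, 128]

Fragment lengths:
  [0,12): 12 bp
  [12,21): 9 bp
  [21,32): 11 bp
  [32,40): 8 bp
  [40,55): 15 bp
  [55,62): 7 bp
  [62,69): 7 bp
  [69,75): 6 bp
  [75,87): 12 bp
  [87,95): 8 bp
  [95,105): 10 bp
  [105,112): 7 bp
  [112,124): 12 bp
  [124,128): 4 bp
  [128,141): 13 bp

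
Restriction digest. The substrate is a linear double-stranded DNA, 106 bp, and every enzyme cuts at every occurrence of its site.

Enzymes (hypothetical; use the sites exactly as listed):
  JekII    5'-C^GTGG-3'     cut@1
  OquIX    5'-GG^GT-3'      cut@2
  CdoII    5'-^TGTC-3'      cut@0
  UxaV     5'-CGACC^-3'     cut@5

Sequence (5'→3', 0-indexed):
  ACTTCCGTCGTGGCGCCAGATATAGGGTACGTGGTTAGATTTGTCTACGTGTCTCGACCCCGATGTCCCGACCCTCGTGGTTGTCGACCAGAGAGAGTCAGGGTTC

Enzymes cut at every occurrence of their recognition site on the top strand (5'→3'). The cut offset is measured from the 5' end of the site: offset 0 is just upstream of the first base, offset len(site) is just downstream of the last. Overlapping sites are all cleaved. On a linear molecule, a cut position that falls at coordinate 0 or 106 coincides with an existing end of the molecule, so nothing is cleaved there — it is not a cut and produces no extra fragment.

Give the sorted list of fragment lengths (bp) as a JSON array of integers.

[3,4,4,4,5,8,8,9,10,10,11,13,17]

Site scan:
  JekII (CGTGG, off=1): starts [8, 29, 75] → cuts [9, 30, 76]
  OquIX (GGGT, off=2): starts [24, 100] → cuts [26, 102]
  CdoII (TGTC, off=0): starts [41, 49, 63, 81] → cuts [41, 49, 63, 81]
  UxaV (CGACC, off=5): starts [54, 68, 84] → cuts [59, 73, 89]

Pooled cuts: [9, 26, 30, 41, 49, 59, 63, 73, 76, 81, 89, 102]

Fragment lengths:
  [0,9): 9 bp
  [9,26): 17 bp
  [26,30): 4 bp
  [30,41): 11 bp
  [41,49): 8 bp
  [49,59): 10 bp
  [59,63): 4 bp
  [63,73): 10 bp
  [73,76): 3 bp
  [76,81): 5 bp
  [81,89): 8 bp
  [89,102): 13 bp
  [102,106): 4 bp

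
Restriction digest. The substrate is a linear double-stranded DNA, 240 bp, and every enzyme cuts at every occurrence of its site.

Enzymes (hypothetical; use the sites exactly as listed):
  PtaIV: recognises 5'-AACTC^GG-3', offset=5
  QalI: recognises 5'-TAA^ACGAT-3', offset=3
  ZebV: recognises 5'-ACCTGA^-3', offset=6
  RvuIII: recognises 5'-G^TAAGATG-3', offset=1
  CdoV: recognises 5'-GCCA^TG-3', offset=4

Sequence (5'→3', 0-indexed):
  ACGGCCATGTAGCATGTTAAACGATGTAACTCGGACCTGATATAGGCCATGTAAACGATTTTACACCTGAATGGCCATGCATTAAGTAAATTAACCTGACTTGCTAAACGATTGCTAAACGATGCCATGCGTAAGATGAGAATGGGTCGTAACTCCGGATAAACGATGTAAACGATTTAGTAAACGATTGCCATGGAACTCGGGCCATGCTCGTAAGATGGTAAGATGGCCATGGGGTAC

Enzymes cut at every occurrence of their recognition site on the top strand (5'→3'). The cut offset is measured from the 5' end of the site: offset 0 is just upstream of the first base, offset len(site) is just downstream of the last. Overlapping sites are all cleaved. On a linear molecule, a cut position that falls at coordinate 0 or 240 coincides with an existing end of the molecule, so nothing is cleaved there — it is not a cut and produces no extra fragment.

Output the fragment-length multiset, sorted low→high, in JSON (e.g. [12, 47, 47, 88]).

Site scan:
  PtaIV (AACTCGG, off=5): starts [27, 196] → cuts [32, 201]
  QalI (TAAACGAT, off=3): starts [17, 51, 104, 115, 159, 168, 180] → cuts [20, 54, 107, 118, 162, 171, 183]
  ZebV (ACCTGA, off=6): starts [34, 64, 93] → cuts [40, 70, 99]
  RvuIII (GTAAGATG, off=1): starts [130, 212, 220] → cuts [131, 213, 221]
  CdoV (GCCATG, off=4): starts [3, 45, 73, 123, 189, 203, 228] → cuts [7, 49, 77, 127, 193, 207, 232]

Pooled cuts: [7, 20, 32, 40, 49, 54, 70, 77, 99, 107, 118, 127, 131, 162, 171, 183, 193, 201, 207, 213, 221, 232]

Fragment lengths:
  [0,7): 7 bp
  [7,20): 13 bp
  [20,32): 12 bp
  [32,40): 8 bp
  [40,49): 9 bp
  [49,54): 5 bp
  [54,70): 16 bp
  [70,77): 7 bp
  [77,99): 22 bp
  [99,107): 8 bp
  [107,118): 11 bp
  [118,127): 9 bp
  [127,131): 4 bp
  [131,162): 31 bp
  [162,171): 9 bp
  [171,183): 12 bp
  [183,193): 10 bp
  [193,201): 8 bp
  [201,207): 6 bp
  [207,213): 6 bp
  [213,221): 8 bp
  [221,232): 11 bp
  [232,240): 8 bp

[4,5,6,6,7,7,8,8,8,8,8,9,9,9,10,11,11,12,12,13,16,22,31]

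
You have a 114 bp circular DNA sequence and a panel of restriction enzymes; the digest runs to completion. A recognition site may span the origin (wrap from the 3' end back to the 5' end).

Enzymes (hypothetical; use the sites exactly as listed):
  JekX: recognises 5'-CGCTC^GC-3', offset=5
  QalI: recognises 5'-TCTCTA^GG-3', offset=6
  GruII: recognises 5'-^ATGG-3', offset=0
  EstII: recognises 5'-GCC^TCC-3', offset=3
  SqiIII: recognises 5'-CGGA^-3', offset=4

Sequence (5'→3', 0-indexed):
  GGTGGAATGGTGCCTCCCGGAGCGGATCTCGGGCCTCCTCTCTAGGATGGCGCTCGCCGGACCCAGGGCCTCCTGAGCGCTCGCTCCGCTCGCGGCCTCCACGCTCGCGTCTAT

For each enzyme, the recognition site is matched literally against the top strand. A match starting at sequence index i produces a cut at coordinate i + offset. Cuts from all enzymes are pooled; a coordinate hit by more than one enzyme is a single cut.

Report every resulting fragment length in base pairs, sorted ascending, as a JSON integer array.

Scan for sites:
  JekX (CGCTCGC, off=5): starts [50, 77, 86, 101] → cuts [55, 82, 91, 106]
  QalI (TCTCTAGG, off=6): starts [38] → cuts [44]
  GruII (ATGG, off=0): starts [6, 46, 112] → cuts [6, 46, 112]
  EstII (GCCTCC, off=3): starts [11, 32, 67, 94] → cuts [14, 35, 70, 97]
  SqiIII (CGGA, off=4): starts [17, 22, 57] → cuts [21, 26, 61]

Pooled cuts: [6, 14, 21, 26, 35, 44, 46, 55, 61, 70, 82, 91, 97, 106, 112]

Fragments:
  6→14: 8 bp
  14→21: 7 bp
  21→26: 5 bp
  26→35: 9 bp
  35→44: 9 bp
  44→46: 2 bp
  46→55: 9 bp
  55→61: 6 bp
  61→70: 9 bp
  70→82: 12 bp
  82→91: 9 bp
  91→97: 6 bp
  97→106: 9 bp
  106→112: 6 bp
  112→6 (wrap): 114-112+6 = 8 bp

[2,5,6,6,6,7,8,8,9,9,9,9,9,9,12]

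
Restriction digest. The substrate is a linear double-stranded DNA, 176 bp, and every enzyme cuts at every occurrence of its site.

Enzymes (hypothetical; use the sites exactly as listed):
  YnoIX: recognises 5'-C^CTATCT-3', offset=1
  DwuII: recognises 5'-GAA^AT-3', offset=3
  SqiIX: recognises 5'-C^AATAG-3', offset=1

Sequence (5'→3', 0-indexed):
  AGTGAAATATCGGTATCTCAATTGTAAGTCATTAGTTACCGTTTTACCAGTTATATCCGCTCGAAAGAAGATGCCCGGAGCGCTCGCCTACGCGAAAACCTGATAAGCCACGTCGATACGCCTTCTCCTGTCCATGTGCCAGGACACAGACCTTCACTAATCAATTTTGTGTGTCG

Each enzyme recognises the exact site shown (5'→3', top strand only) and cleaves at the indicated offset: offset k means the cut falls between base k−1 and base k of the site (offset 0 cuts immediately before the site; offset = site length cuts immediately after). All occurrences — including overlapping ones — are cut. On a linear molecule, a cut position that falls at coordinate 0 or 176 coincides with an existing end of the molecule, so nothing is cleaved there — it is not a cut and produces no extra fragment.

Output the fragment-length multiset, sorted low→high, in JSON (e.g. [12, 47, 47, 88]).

[6,170]

Per-enzyme occurrences:
  YnoIX (CCTATCT, off=1): no sites
  DwuII GAAAT/3: at [3] ⇒ [6]
  SqiIX (CAATAG, off=1): no sites

All cut coordinates (distinct, sorted): [6]

Fragment lengths:
  [0,6): 6 bp
  [6,176): 170 bp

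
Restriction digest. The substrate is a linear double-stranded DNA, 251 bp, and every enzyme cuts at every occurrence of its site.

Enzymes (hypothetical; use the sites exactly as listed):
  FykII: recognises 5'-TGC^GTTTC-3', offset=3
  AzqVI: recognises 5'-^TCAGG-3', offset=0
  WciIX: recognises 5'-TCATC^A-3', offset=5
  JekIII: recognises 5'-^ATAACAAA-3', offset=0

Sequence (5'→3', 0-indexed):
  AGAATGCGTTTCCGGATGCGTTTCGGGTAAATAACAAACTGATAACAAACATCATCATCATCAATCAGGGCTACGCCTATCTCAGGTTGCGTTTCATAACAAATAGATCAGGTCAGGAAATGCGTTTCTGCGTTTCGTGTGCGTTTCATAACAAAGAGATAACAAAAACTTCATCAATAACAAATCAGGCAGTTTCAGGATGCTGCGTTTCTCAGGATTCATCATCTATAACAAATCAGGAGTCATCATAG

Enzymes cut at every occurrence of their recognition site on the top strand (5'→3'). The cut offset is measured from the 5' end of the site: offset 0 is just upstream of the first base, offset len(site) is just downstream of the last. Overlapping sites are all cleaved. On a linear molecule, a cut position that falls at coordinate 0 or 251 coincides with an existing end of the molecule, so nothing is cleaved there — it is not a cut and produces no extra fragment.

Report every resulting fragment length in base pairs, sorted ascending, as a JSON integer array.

[1,2,3,3,4,4,5,5,5,5,7,8,8,8,9,10,11,11,11,11,11,12,12,12,12,12,15,17,17]

Per-enzyme occurrences:
  FykII (TGCGTTTC, off=3): starts [4, 16, 87, 120, 128, 139, 203] → cuts [7, 19, 90, 123, 131, 142, 206]
  AzqVI (TCAGG, off=0): starts [64, 81, 107, 112, 184, 194, 211, 235] → cuts [64, 81, 107, 112, 184, 194, 211, 235]
  WciIX (TCATCA, off=5): starts [51, 54, 57, 170, 218, 242] → cuts [56, 59, 62, 175, 223, 247]
  JekIII (ATAACAAA, off=0): starts [30, 41, 95, 147, 158, 176, 227] → cuts [30, 41, 95, 147, 158, 176, 227]

Pooled cuts: [7, 19, 30, 41, 56, 59, 62, 64, 81, 90, 95, 107, 112, 123, 131, 142, 147, 158, 175, 176, 184, 194, 206, 211, 223, 227, 235, 247]

Fragments:
  [0,7): 7 bp
  [7,19): 12 bp
  [19,30): 11 bp
  [30,41): 11 bp
  [41,56): 15 bp
  [56,59): 3 bp
  [59,62): 3 bp
  [62,64): 2 bp
  [64,81): 17 bp
  [81,90): 9 bp
  [90,95): 5 bp
  [95,107): 12 bp
  [107,112): 5 bp
  [112,123): 11 bp
  [123,131): 8 bp
  [131,142): 11 bp
  [142,147): 5 bp
  [147,158): 11 bp
  [158,175): 17 bp
  [175,176): 1 bp
  [176,184): 8 bp
  [184,194): 10 bp
  [194,206): 12 bp
  [206,211): 5 bp
  [211,223): 12 bp
  [223,227): 4 bp
  [227,235): 8 bp
  [235,247): 12 bp
  [247,251): 4 bp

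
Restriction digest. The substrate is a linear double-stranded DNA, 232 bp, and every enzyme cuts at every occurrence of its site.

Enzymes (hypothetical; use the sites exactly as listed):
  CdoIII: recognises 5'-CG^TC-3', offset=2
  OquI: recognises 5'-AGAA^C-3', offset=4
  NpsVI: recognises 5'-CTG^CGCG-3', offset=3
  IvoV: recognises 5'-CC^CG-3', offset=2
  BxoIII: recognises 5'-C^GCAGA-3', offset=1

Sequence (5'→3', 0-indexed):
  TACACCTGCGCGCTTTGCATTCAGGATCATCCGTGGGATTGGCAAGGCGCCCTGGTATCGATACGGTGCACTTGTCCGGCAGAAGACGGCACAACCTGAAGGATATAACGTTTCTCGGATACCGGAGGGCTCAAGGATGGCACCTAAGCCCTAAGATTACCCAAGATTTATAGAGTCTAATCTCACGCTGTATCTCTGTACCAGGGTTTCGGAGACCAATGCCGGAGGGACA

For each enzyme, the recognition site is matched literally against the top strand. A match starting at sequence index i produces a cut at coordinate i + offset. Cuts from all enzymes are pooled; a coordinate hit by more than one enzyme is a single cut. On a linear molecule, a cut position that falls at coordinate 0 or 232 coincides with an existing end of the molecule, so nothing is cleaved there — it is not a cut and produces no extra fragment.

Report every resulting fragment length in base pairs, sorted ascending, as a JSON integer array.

[8,224]

Site scan:
  CdoIII (CGTC, off=2): no sites
  OquI (AGAAC, off=4): no sites
  NpsVI CTGCGCG/3: at [5] ⇒ [8]
  IvoV (CCCG, off=2): no sites
  BxoIII (CGCAGA, off=1): no sites

All cut coordinates (distinct, sorted): [8]

Fragments:
  [0,8): 8 bp
  [8,232): 224 bp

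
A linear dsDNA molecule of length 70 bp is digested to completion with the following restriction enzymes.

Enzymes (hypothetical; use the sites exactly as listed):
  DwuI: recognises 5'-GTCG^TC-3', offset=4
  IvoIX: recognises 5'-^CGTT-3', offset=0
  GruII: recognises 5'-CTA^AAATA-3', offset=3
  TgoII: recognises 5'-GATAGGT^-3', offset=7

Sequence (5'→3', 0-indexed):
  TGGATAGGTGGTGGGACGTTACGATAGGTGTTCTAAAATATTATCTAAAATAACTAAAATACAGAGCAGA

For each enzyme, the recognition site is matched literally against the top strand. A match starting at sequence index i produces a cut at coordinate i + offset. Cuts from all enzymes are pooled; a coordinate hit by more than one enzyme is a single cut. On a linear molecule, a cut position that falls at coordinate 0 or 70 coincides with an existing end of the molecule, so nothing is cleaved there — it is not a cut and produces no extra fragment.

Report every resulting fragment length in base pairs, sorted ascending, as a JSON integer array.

[6,7,9,9,12,13,14]

Scan for sites:
  DwuI (GTCGTC, off=4): no sites
  IvoIX CGTT/0: at [16] ⇒ [16]
  GruII CTAAAATA/3: at [32, 44, 53] ⇒ [35, 47, 56]
  TgoII GATAGGT/7: at [2, 22] ⇒ [9, 29]

Pooled cuts: [9, 16, 29, 35, 47, 56]

Fragment lengths:
  [0,9): 9 bp
  [9,16): 7 bp
  [16,29): 13 bp
  [29,35): 6 bp
  [35,47): 12 bp
  [47,56): 9 bp
  [56,70): 14 bp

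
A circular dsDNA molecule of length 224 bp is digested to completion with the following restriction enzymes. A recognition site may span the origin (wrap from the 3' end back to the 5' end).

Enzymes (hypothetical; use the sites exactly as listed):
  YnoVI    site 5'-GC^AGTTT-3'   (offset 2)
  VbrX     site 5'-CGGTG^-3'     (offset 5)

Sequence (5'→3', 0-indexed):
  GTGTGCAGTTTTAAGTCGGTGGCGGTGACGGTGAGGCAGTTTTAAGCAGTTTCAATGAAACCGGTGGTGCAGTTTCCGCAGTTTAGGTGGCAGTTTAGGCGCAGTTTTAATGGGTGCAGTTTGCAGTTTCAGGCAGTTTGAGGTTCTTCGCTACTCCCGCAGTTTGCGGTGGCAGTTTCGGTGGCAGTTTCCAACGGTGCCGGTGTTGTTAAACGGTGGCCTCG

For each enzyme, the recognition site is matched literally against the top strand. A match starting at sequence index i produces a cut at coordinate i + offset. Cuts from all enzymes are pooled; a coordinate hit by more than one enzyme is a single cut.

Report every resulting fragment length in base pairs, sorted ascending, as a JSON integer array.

[2,2,3,4,4,6,6,6,7,9,9,10,10,10,11,11,12,13,14,15,15,19,26]

Per-enzyme occurrences:
  YnoVI (GCAGTTT, off=2): starts [4, 35, 45, 68, 77, 89, 100, 115, 122, 132, 158, 171, 183] → cuts [6, 37, 47, 70, 79, 91, 102, 117, 124, 134, 160, 173, 185]
  VbrX (CGGTG, off=5): starts [16, 22, 28, 61, 166, 178, 194, 200, 213, 222] → cuts [3, 21, 27, 33, 66, 171, 183, 199, 205, 218]

Pooled cuts: [3, 6, 21, 27, 33, 37, 47, 66, 70, 79, 91, 102, 117, 124, 134, 160, 171, 173, 183, 185, 199, 205, 218]

Fragments:
  3→6: 3 bp
  6→21: 15 bp
  21→27: 6 bp
  27→33: 6 bp
  33→37: 4 bp
  37→47: 10 bp
  47→66: 19 bp
  66→70: 4 bp
  70→79: 9 bp
  79→91: 12 bp
  91→102: 11 bp
  102→117: 15 bp
  117→124: 7 bp
  124→134: 10 bp
  134→160: 26 bp
  160→171: 11 bp
  171→173: 2 bp
  173→183: 10 bp
  183→185: 2 bp
  185→199: 14 bp
  199→205: 6 bp
  205→218: 13 bp
  218→3 (wrap): 224-218+3 = 9 bp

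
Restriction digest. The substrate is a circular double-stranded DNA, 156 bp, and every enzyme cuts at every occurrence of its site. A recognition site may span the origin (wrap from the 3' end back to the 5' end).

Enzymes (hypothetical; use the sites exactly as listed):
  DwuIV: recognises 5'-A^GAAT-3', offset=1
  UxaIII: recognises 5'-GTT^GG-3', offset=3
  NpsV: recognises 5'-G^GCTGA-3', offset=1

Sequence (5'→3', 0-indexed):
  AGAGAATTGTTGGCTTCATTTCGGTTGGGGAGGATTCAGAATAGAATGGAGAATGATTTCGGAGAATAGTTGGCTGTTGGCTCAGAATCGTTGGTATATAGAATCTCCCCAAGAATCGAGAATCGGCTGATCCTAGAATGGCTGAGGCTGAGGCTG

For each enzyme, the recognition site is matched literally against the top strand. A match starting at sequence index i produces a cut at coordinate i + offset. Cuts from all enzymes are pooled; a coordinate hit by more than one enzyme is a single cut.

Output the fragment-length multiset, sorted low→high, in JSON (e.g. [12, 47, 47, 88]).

[5,5,6,6,6,6,7,7,7,7,8,8,8,8,10,12,12,13,15]

Scan for sites:
  DwuIV (AGAAT, off=1): starts [2, 37, 42, 49, 62, 83, 99, 111, 118, 134] → cuts [3, 38, 43, 50, 63, 84, 100, 112, 119, 135]
  UxaIII (GTTGG, off=3): starts [8, 23, 68, 75, 89] → cuts [11, 26, 71, 78, 92]
  NpsV (GGCTGA, off=1): starts [124, 139, 145, 151] → cuts [125, 140, 146, 152]

Pooled cuts: [3, 11, 26, 38, 43, 50, 63, 71, 78, 84, 92, 100, 112, 119, 125, 135, 140, 146, 152]

Fragments:
  3→11: 8 bp
  11→26: 15 bp
  26→38: 12 bp
  38→43: 5 bp
  43→50: 7 bp
  50→63: 13 bp
  63→71: 8 bp
  71→78: 7 bp
  78→84: 6 bp
  84→92: 8 bp
  92→100: 8 bp
  100→112: 12 bp
  112→119: 7 bp
  119→125: 6 bp
  125→135: 10 bp
  135→140: 5 bp
  140→146: 6 bp
  146→152: 6 bp
  152→3 (wrap): 156-152+3 = 7 bp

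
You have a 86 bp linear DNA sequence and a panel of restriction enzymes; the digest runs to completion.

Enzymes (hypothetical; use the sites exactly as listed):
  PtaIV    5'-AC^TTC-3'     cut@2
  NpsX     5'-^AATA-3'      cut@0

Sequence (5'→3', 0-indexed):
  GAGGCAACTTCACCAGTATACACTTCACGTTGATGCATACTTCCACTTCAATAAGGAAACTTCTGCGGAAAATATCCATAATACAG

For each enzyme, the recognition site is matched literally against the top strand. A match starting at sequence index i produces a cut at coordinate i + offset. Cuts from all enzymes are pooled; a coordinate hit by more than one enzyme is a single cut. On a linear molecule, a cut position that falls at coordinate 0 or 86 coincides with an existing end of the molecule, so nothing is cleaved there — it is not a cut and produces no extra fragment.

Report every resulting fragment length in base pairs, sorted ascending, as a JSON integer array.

[3,6,7,8,9,10,11,15,17]

Per-enzyme occurrences:
  PtaIV ACTTC/2: at [6, 21, 38, 44, 58] ⇒ [8, 23, 40, 46, 60]
  NpsX AATA/0: at [49, 70, 79] ⇒ [49, 70, 79]

All cut coordinates (distinct, sorted): [8, 23, 40, 46, 49, 60, 70, 79]

Fragment lengths:
  [0,8): 8 bp
  [8,23): 15 bp
  [23,40): 17 bp
  [40,46): 6 bp
  [46,49): 3 bp
  [49,60): 11 bp
  [60,70): 10 bp
  [70,79): 9 bp
  [79,86): 7 bp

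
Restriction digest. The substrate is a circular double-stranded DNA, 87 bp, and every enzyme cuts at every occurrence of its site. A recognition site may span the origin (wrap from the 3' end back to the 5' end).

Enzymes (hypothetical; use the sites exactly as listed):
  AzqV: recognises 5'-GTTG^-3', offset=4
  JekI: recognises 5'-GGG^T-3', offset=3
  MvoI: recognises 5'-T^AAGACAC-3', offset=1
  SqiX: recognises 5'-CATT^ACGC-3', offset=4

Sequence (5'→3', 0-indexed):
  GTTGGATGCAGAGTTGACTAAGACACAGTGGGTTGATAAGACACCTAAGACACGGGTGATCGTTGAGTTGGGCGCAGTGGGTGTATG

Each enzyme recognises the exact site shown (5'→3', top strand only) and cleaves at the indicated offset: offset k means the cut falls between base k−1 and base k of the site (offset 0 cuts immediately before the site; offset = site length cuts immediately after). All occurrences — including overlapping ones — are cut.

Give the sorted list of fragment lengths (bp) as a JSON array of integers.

Per-enzyme occurrences:
  AzqV (GTTG, off=4): starts [0, 12, 31, 61, 66] → cuts [4, 16, 35, 65, 70]
  JekI (GGGT, off=3): starts [29, 53, 78] → cuts [32, 56, 81]
  MvoI (TAAGACAC, off=1): starts [18, 36, 45] → cuts [19, 37, 46]
  SqiX (CATTACGC, off=4): no sites

Pooled cuts: [4, 16, 19, 32, 35, 37, 46, 56, 65, 70, 81]

Fragments:
  4→16: 12 bp
  16→19: 3 bp
  19→32: 13 bp
  32→35: 3 bp
  35→37: 2 bp
  37→46: 9 bp
  46→56: 10 bp
  56→65: 9 bp
  65→70: 5 bp
  70→81: 11 bp
  81→4 (wrap): 87-81+4 = 10 bp

[2,3,3,5,9,9,10,10,11,12,13]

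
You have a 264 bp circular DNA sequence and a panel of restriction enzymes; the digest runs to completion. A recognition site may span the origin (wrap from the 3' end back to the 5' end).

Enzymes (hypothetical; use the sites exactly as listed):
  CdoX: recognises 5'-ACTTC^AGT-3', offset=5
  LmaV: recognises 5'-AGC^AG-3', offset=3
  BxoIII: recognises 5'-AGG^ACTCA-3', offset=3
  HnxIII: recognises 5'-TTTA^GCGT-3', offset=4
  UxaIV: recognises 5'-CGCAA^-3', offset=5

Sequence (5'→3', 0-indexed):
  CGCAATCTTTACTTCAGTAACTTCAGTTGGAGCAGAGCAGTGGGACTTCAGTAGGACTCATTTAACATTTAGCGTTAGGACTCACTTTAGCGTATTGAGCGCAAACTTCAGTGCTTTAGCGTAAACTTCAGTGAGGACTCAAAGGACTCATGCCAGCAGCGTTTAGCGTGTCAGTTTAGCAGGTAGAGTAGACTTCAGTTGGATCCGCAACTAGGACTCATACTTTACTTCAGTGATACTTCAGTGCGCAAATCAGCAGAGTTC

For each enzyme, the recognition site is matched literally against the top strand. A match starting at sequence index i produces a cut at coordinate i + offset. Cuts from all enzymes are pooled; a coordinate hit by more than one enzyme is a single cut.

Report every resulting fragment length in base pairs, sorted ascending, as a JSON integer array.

Site scan:
  CdoX (ACTTCAGT, off=5): starts [10, 19, 44, 104, 124, 191, 226, 237] → cuts [15, 24, 49, 109, 129, 196, 231, 242]
  LmaV (AGCAG, off=3): starts [30, 35, 154, 177, 254] → cuts [33, 38, 157, 180, 257]
  BxoIII (AGGACTCA, off=3): starts [52, 76, 133, 142, 212] → cuts [55, 79, 136, 145, 215]
  HnxIII (TTTAGCGT, off=4): starts [67, 85, 114, 161] → cuts [71, 89, 118, 165]
  UxaIV (CGCAA, off=5): starts [0, 99, 205, 246] → cuts [5, 104, 210, 251]

Pooled cuts: [5, 15, 24, 33, 38, 49, 55, 71, 79, 89, 104, 109, 118, 129, 136, 145, 157, 165, 180, 196, 210, 215, 231, 242, 251, 257]

Fragment lengths:
  5→15: 10 bp
  15→24: 9 bp
  24→33: 9 bp
  33→38: 5 bp
  38→49: 11 bp
  49→55: 6 bp
  55→71: 16 bp
  71→79: 8 bp
  79→89: 10 bp
  89→104: 15 bp
  104→109: 5 bp
  109→118: 9 bp
  118→129: 11 bp
  129→136: 7 bp
  136→145: 9 bp
  145→157: 12 bp
  157→165: 8 bp
  165→180: 15 bp
  180→196: 16 bp
  196→210: 14 bp
  210→215: 5 bp
  215→231: 16 bp
  231→242: 11 bp
  242→251: 9 bp
  251→257: 6 bp
  257→5 (wrap): 264-257+5 = 12 bp

[5,5,5,6,6,7,8,8,9,9,9,9,9,10,10,11,11,11,12,12,14,15,15,16,16,16]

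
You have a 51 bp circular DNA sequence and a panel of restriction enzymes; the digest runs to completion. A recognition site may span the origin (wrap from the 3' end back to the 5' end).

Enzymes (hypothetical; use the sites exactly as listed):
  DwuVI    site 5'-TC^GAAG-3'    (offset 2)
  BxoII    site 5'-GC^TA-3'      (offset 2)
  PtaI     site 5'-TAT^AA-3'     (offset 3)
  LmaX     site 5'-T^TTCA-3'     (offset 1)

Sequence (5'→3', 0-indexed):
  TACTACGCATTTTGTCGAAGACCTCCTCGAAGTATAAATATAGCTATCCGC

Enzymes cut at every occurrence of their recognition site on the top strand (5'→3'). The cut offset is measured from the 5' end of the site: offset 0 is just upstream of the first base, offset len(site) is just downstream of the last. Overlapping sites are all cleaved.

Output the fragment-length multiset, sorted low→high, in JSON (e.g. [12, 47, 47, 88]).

Scan for sites:
  DwuVI TCGAAG/2: at [14, 26] ⇒ [16, 28]
  BxoII GCTA/2: at [42, 49] ⇒ [0, 44]
  PtaI TATAA/3: at [32] ⇒ [35]
  LmaX (TTTCA, off=1): no sites

All cut coordinates (distinct, sorted): [0, 16, 28, 35, 44]

Fragment lengths:
  0→16: 16 bp
  16→28: 12 bp
  28→35: 7 bp
  35→44: 9 bp
  44→0 (wrap): 51-44+0 = 7 bp

[7,7,9,12,16]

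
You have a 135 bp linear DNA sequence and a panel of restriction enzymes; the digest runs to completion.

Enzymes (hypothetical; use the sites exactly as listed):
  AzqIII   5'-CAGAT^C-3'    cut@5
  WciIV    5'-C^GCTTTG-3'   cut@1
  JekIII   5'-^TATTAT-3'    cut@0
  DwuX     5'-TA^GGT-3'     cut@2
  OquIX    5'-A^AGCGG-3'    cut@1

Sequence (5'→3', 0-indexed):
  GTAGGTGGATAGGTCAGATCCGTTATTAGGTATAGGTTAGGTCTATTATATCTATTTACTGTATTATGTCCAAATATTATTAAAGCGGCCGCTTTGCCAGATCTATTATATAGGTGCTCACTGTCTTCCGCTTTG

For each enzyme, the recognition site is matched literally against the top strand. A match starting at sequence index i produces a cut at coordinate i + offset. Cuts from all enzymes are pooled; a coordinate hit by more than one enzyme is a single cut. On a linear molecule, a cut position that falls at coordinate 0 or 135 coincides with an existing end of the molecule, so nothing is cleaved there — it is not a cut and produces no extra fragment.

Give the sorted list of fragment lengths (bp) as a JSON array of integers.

[1,3,4,5,6,6,7,8,8,9,9,9,12,13,17,18]

Per-enzyme occurrences:
  AzqIII CAGATC/5: at [14, 97] ⇒ [19, 102]
  WciIV CGCTTTG/1: at [89, 128] ⇒ [90, 129]
  JekIII TATTAT/0: at [43, 61, 74, 103] ⇒ [43, 61, 74, 103]
  DwuX TAGGT/2: at [1, 9, 26, 32, 37, 110] ⇒ [3, 11, 28, 34, 39, 112]
  OquIX AAGCGG/1: at [82] ⇒ [83]

All cut coordinates (distinct, sorted): [3, 11, 19, 28, 34, 39, 43, 61, 74, 83, 90, 102, 103, 112, 129]

Fragment lengths:
  [0,3): 3 bp
  [3,11): 8 bp
  [11,19): 8 bp
  [19,28): 9 bp
  [28,34): 6 bp
  [34,39): 5 bp
  [39,43): 4 bp
  [43,61): 18 bp
  [61,74): 13 bp
  [74,83): 9 bp
  [83,90): 7 bp
  [90,102): 12 bp
  [102,103): 1 bp
  [103,112): 9 bp
  [112,129): 17 bp
  [129,135): 6 bp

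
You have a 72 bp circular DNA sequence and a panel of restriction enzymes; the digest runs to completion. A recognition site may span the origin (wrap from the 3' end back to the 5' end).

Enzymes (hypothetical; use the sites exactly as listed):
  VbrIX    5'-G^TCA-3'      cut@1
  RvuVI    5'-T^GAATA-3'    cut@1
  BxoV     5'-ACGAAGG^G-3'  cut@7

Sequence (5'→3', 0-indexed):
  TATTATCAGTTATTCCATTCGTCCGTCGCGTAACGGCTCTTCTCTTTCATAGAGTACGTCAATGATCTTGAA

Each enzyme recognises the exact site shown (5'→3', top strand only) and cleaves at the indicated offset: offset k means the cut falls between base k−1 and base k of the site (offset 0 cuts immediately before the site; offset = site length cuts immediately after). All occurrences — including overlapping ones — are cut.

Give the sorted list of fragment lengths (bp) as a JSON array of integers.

Per-enzyme occurrences:
  VbrIX GTCA/1: at [57] ⇒ [58]
  RvuVI TGAATA/1: at [68] ⇒ [69]
  BxoV (ACGAAGGG, off=7): no sites

All cut coordinates (distinct, sorted): [58, 69]

Fragments:
  58→69: 11 bp
  69→58 (wrap): 72-69+58 = 61 bp

[11,61]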